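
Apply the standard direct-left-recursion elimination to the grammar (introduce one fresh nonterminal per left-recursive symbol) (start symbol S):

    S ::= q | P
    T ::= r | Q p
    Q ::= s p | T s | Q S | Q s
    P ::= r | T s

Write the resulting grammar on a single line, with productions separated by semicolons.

S ::= q | P; T ::= r | Q p; Q ::= s p Q' | T s Q'; P ::= r | T s; Q' ::= S Q' | s Q' | ε

Q is directly left-recursive.
For Q: α = {S, s}, β = {s p, T s}. Rewrite as Q → β Q' and Q' → α Q' | ε.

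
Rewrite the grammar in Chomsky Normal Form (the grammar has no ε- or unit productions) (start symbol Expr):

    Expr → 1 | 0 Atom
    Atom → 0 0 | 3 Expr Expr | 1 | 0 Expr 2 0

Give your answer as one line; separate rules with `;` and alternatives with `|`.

Introduce a nonterminal for each terminal appearing in a rule of length ≥ 2: X1 → 0, X2 → 3, X3 → 2.
Binarize each right-hand side of length ≥ 3 by chaining fresh nonterminals (Y1, Y2, …): affected rules were Atom → X2 Expr Expr; Atom → X1 Expr X3 X1.

Expr → 1 | X1 Atom; Atom → X1 X1 | X2 Y1 | 1 | X1 Y2; X1 → 0; X2 → 3; X3 → 2; Y1 → Expr Expr; Y2 → Expr Y3; Y3 → X3 X1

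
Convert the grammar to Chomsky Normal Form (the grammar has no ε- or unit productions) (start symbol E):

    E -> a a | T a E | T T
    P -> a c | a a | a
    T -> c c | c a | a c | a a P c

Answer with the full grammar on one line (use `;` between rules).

Introduce a nonterminal for each terminal appearing in a rule of length ≥ 2: X1 → a, X2 → c.
Binarize each right-hand side of length ≥ 3 by chaining fresh nonterminals (Y1, Y2, …): affected rules were E → T X1 E; T → X1 X1 P X2.

E -> X1 X1 | T Y1 | T T; P -> X1 X2 | X1 X1 | a; T -> X2 X2 | X2 X1 | X1 X2 | X1 Y2; X1 -> a; X2 -> c; Y1 -> X1 E; Y2 -> X1 Y3; Y3 -> P X2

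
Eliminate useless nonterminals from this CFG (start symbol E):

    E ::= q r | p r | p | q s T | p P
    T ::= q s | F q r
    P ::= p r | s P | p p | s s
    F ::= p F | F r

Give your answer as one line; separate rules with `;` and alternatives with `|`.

E ::= q r | p r | p | q s T | p P; T ::= q s; P ::= p r | s P | p p | s s

Generating nonterminals: {E, P, T}.
Reachable from E after that: {E, P, T}.
Removed useless symbols: {F} and every production mentioning them.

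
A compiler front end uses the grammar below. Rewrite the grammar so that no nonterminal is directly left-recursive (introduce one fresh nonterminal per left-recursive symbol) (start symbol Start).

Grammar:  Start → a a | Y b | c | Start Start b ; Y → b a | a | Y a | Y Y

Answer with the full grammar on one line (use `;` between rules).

Left recursion appears on Start, Y.
For Start: α = {Start b}, β = {a a, Y b, c}. Rewrite as Start → β Start1 and Start1 → α Start1 | ε.
For Y: α = {a, Y}, β = {b a, a}. Rewrite as Y → β Y1 and Y1 → α Y1 | ε.

Start → a a Start1 | Y b Start1 | c Start1; Y → b a Y1 | a Y1; Start1 → Start b Start1 | ε; Y1 → a Y1 | Y Y1 | ε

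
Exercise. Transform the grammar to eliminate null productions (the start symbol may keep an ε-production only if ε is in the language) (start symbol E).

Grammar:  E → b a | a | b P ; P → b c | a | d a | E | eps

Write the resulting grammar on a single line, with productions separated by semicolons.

E → b a | a | b P | b; P → b c | a | d a | E

Nullable set = {P}.
ε ∉ L(G), so no ε-production is kept.
For each production, add variants omitting each subset of nullable occurrences: E → b P gives b P | b.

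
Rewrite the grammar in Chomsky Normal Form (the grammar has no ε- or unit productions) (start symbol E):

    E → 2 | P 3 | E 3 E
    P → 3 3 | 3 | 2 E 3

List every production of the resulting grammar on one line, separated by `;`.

E → 2 | P X1 | E Y1; P → X1 X1 | 3 | X2 Y2; X1 → 3; X2 → 2; Y1 → X1 E; Y2 → E X1

Introduce a nonterminal for each terminal appearing in a rule of length ≥ 2: X1 → 3, X2 → 2.
Binarize each right-hand side of length ≥ 3 by chaining fresh nonterminals (Y1, Y2, …): affected rules were E → E X1 E; P → X2 E X1.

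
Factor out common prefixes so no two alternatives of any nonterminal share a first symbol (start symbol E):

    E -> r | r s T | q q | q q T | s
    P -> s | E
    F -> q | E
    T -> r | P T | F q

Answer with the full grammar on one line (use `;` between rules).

E has alternatives sharing prefix 'q q': factor to E → q q E' with E' → ε | T.
E has alternatives sharing prefix 'r': factor to E → r E'' with E'' → ε | s T.

E -> s | q q E' | r E''; P -> s | E; F -> q | E; T -> r | P T | F q; E' -> ε | T; E'' -> ε | s T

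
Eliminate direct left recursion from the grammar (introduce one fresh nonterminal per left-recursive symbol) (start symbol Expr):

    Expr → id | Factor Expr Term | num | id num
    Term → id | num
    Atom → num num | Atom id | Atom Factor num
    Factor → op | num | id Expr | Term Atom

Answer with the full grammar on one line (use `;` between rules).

Expr → id | Factor Expr Term | num | id num; Term → id | num; Atom → num num Atom1; Factor → op | num | id Expr | Term Atom; Atom1 → id Atom1 | Factor num Atom1 | ε

Directly left-recursive nonterminal: Atom.
For Atom: α = {id, Factor num}, β = {num num}. Rewrite as Atom → β Atom1 and Atom1 → α Atom1 | ε.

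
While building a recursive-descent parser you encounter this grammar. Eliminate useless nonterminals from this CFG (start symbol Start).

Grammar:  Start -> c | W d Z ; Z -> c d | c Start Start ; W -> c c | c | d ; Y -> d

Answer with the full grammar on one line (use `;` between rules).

Generating nonterminals: {Start, W, Y, Z}.
Reachable from Start after that: {Start, W, Z}.
Removed useless symbols: {Y} and every production mentioning them.

Start -> c | W d Z; Z -> c d | c Start Start; W -> c c | c | d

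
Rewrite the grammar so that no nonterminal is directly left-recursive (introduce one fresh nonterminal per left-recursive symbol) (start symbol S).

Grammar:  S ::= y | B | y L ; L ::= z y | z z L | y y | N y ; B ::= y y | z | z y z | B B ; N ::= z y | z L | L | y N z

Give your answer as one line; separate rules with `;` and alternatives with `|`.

B is directly left-recursive.
For B: α = {B}, β = {y y, z, z y z}. Rewrite as B → β B' and B' → α B' | ε.

S ::= y | B | y L; L ::= z y | z z L | y y | N y; B ::= y y B' | z B' | z y z B'; N ::= z y | z L | L | y N z; B' ::= B B' | ε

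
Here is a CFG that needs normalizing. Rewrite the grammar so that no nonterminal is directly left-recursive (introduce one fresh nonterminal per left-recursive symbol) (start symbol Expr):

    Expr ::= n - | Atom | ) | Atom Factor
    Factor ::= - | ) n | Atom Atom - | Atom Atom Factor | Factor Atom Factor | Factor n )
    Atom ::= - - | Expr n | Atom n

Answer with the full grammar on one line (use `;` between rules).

Expr ::= n - | Atom | ) | Atom Factor; Factor ::= - Factor1 | ) n Factor1 | Atom Atom - Factor1 | Atom Atom Factor Factor1; Atom ::= - - Atom1 | Expr n Atom1; Factor1 ::= Atom Factor Factor1 | n ) Factor1 | ε; Atom1 ::= n Atom1 | ε

Left recursion appears on Factor, Atom.
For Factor: α = {Atom Factor, n )}, β = {-, ) n, Atom Atom -, Atom Atom Factor}. Rewrite as Factor → β Factor1 and Factor1 → α Factor1 | ε.
For Atom: α = {n}, β = {- -, Expr n}. Rewrite as Atom → β Atom1 and Atom1 → α Atom1 | ε.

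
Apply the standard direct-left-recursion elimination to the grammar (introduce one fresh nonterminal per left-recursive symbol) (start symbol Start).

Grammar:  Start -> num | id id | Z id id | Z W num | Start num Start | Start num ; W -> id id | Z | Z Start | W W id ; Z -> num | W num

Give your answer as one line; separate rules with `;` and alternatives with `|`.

Directly left-recursive nonterminals: Start, W.
For Start: α = {num Start, num}, β = {num, id id, Z id id, Z W num}. Rewrite as Start → β Start1 and Start1 → α Start1 | ε.
For W: α = {W id}, β = {id id, Z, Z Start}. Rewrite as W → β W1 and W1 → α W1 | ε.

Start -> num Start1 | id id Start1 | Z id id Start1 | Z W num Start1; W -> id id W1 | Z W1 | Z Start W1; Z -> num | W num; Start1 -> num Start Start1 | num Start1 | ε; W1 -> W id W1 | ε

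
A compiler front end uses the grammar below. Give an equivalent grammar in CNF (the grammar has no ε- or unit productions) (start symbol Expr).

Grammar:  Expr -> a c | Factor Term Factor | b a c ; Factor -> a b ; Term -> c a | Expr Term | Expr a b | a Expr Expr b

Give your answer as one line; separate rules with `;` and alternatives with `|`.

Expr -> X1 X2 | Factor Y1 | X3 Y2; Factor -> X1 X3; Term -> X2 X1 | Expr Term | Expr Y3 | X1 Y4; X1 -> a; X2 -> c; X3 -> b; Y1 -> Term Factor; Y2 -> X1 X2; Y3 -> X1 X3; Y4 -> Expr Y5; Y5 -> Expr X3

Introduce a nonterminal for each terminal appearing in a rule of length ≥ 2: X1 → a, X2 → c, X3 → b.
Binarize each right-hand side of length ≥ 3 by chaining fresh nonterminals (Y1, Y2, …): affected rules were Expr → Factor Term Factor; Expr → X3 X1 X2; Term → Expr X1 X3; Term → X1 Expr Expr X3.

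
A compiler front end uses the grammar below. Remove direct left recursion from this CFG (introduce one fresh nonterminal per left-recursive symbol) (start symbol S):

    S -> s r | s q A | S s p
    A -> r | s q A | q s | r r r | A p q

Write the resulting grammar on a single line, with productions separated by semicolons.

Directly left-recursive nonterminals: S, A.
For S: α = {s p}, β = {s r, s q A}. Rewrite as S → β S' and S' → α S' | ε.
For A: α = {p q}, β = {r, s q A, q s, r r r}. Rewrite as A → β A' and A' → α A' | ε.

S -> s r S' | s q A S'; A -> r A' | s q A A' | q s A' | r r r A'; S' -> s p S' | eps; A' -> p q A' | eps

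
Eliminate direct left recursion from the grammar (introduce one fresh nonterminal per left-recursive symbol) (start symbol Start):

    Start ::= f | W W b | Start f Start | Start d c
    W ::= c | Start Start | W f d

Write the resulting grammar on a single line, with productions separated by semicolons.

Start ::= f Start1 | W W b Start1; W ::= c W1 | Start Start W1; Start1 ::= f Start Start1 | d c Start1 | ε; W1 ::= f d W1 | ε

Directly left-recursive nonterminals: Start, W.
For Start: α = {f Start, d c}, β = {f, W W b}. Rewrite as Start → β Start1 and Start1 → α Start1 | ε.
For W: α = {f d}, β = {c, Start Start}. Rewrite as W → β W1 and W1 → α W1 | ε.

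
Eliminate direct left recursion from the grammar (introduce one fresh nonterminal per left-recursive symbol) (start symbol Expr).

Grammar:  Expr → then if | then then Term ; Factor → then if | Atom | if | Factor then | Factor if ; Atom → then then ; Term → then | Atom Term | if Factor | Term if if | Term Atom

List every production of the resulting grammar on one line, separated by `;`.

Factor, Term are directly left-recursive.
For Factor: α = {then, if}, β = {then if, Atom, if}. Rewrite as Factor → β Factor1 and Factor1 → α Factor1 | ε.
For Term: α = {if if, Atom}, β = {then, Atom Term, if Factor}. Rewrite as Term → β Term1 and Term1 → α Term1 | ε.

Expr → then if | then then Term; Factor → then if Factor1 | Atom Factor1 | if Factor1; Atom → then then; Term → then Term1 | Atom Term Term1 | if Factor Term1; Factor1 → then Factor1 | if Factor1 | ε; Term1 → if if Term1 | Atom Term1 | ε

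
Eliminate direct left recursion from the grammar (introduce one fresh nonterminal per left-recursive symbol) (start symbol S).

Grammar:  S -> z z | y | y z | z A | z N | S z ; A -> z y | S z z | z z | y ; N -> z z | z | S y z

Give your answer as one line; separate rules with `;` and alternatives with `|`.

S is directly left-recursive.
For S: α = {z}, β = {z z, y, y z, z A, z N}. Rewrite as S → β S' and S' → α S' | ε.

S -> z z S' | y S' | y z S' | z A S' | z N S'; A -> z y | S z z | z z | y; N -> z z | z | S y z; S' -> z S' | ε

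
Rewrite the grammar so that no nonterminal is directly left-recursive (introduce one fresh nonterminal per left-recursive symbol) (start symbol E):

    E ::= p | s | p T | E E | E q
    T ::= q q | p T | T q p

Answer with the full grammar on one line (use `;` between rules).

Directly left-recursive nonterminals: E, T.
For E: α = {E, q}, β = {p, s, p T}. Rewrite as E → β E' and E' → α E' | ε.
For T: α = {q p}, β = {q q, p T}. Rewrite as T → β T' and T' → α T' | ε.

E ::= p E' | s E' | p T E'; T ::= q q T' | p T T'; E' ::= E E' | q E' | ε; T' ::= q p T' | ε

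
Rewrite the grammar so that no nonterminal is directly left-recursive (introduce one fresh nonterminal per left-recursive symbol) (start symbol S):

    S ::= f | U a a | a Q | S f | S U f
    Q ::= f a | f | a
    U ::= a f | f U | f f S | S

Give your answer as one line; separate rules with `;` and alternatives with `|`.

Left recursion appears on S.
For S: α = {f, U f}, β = {f, U a a, a Q}. Rewrite as S → β S' and S' → α S' | ε.

S ::= f S' | U a a S' | a Q S'; Q ::= f a | f | a; U ::= a f | f U | f f S | S; S' ::= f S' | U f S' | ε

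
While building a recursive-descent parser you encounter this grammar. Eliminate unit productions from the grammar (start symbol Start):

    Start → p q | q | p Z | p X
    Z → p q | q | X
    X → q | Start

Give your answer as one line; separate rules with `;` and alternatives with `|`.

Start → p q | q | p Z | p X; Z → p q | q | p Z | p X; X → p q | q | p Z | p X

Unit pairs: X ⇒* {Start}; Z ⇒* {Start, X}.
For every A with A ⇒* B via unit rules, add B's non-unit alternatives to A; then delete every rule of the form X → Y.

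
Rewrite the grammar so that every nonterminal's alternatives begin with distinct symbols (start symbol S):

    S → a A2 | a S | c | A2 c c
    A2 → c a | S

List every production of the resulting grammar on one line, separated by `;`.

S has alternatives sharing prefix 'a': factor to S → a S' with S' → A2 | S.

S → c | A2 c c | a S'; A2 → c a | S; S' → A2 | S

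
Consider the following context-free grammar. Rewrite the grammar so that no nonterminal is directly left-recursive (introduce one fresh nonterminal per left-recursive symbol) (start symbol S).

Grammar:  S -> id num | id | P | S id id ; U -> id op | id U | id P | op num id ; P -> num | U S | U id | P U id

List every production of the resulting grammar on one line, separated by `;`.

S -> id num S' | id S' | P S'; U -> id op | id U | id P | op num id; P -> num P' | U S P' | U id P'; S' -> id id S' | eps; P' -> U id P' | eps

Directly left-recursive nonterminals: S, P.
For S: α = {id id}, β = {id num, id, P}. Rewrite as S → β S' and S' → α S' | ε.
For P: α = {U id}, β = {num, U S, U id}. Rewrite as P → β P' and P' → α P' | ε.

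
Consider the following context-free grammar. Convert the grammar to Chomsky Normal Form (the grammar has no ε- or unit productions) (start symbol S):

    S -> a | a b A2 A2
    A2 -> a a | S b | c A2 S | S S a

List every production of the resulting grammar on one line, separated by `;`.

S -> a | X1 Y1; A2 -> X1 X1 | S X2 | X3 Y3 | S Y4; X1 -> a; X2 -> b; X3 -> c; Y1 -> X2 Y2; Y2 -> A2 A2; Y3 -> A2 S; Y4 -> S X1

Introduce a nonterminal for each terminal appearing in a rule of length ≥ 2: X1 → a, X2 → b, X3 → c.
Binarize each right-hand side of length ≥ 3 by chaining fresh nonterminals (Y1, Y2, …): affected rules were S → X1 X2 A2 A2; A2 → X3 A2 S; A2 → S S X1.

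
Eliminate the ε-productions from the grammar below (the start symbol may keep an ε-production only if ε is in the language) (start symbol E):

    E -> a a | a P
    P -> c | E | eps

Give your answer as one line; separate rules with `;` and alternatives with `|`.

Nullable set = {P}.
ε ∉ L(G), so no ε-production is kept.
Expand every rule over subsets of its nullable positions: E → a P gives a P | a.

E -> a a | a P | a; P -> c | E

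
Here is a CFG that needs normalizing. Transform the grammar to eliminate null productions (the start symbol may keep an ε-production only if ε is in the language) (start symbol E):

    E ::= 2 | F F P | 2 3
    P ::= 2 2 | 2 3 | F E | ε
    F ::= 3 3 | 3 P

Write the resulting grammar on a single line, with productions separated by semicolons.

The nullable symbols are {P}.
ε ∉ L(G), so no ε-production is kept.
Add the nullable-subset variants: E → F F P gives F F P | F F. F → 3 P gives 3 P | 3.

E ::= 2 | F F P | F F | 2 3; P ::= 2 2 | 2 3 | F E; F ::= 3 3 | 3 P | 3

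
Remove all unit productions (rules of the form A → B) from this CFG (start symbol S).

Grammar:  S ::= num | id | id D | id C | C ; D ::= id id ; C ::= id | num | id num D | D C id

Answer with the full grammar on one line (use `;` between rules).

S ::= id | num | id num D | D C id | id D | id C; D ::= id id; C ::= id | num | id num D | D C id

Unit pairs: S ⇒* {C}.
Replace each nonterminal's rules with the union of the non-unit rules of every nonterminal it unit-derives.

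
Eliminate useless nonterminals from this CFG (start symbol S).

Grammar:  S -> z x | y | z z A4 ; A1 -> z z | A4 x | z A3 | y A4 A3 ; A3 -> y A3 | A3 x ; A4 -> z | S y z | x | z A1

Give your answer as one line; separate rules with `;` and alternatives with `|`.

S -> z x | y | z z A4; A1 -> z z | A4 x; A4 -> z | S y z | x | z A1

Generating nonterminals: {A1, A4, S}.
Reachable from S after that: {A1, A4, S}.
Removed useless symbols: {A3} and every production mentioning them.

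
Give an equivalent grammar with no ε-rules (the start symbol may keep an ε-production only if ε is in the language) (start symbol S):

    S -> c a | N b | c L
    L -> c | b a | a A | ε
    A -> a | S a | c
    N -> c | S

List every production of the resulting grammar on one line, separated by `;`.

S -> c a | N b | c L | c; L -> c | b a | a A; A -> a | S a | c; N -> c | S

Nullable set = {L}.
ε ∉ L(G), so no ε-production is kept.
For each production, add variants omitting each subset of nullable occurrences: S → c L gives c L | c.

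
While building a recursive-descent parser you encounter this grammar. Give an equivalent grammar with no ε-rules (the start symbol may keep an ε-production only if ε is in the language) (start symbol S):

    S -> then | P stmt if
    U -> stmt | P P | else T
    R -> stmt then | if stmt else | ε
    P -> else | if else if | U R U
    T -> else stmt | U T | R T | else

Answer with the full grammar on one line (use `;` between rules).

Nullable nonterminals: {R}.
ε ∉ L(G), so no ε-production is kept.
Add the nullable-subset variants: P → U R U gives U R U | U U.

S -> then | P stmt if; U -> stmt | P P | else T; R -> stmt then | if stmt else; P -> else | if else if | U R U | U U; T -> else stmt | U T | R T | else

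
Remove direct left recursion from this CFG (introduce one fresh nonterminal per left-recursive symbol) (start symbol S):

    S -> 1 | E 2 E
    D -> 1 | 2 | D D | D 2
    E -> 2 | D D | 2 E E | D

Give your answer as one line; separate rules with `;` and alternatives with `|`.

D is directly left-recursive.
For D: α = {D, 2}, β = {1, 2}. Rewrite as D → β D' and D' → α D' | ε.

S -> 1 | E 2 E; D -> 1 D' | 2 D'; E -> 2 | D D | 2 E E | D; D' -> D D' | 2 D' | ε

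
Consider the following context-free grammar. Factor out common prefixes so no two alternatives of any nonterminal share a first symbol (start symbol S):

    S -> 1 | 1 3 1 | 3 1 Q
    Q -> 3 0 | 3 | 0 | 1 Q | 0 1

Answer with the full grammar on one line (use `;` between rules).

S -> 3 1 Q | 1 S'; Q -> 1 Q | 3 Q' | 0 Q''; S' -> eps | 3 1; Q' -> 0 | eps; Q'' -> eps | 1

S has alternatives sharing prefix '1': factor to S → 1 S' with S' → ε | 3 1.
Q has alternatives sharing prefix '3': factor to Q → 3 Q' with Q' → 0 | ε.
Q has alternatives sharing prefix '0': factor to Q → 0 Q'' with Q'' → ε | 1.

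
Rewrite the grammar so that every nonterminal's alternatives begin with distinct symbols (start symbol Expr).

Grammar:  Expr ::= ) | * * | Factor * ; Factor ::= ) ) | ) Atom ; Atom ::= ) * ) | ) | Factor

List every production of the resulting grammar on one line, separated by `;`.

Factor has alternatives sharing prefix ')': factor to Factor → ) Factor1 with Factor1 → ) | Atom.
Atom has alternatives sharing prefix ')': factor to Atom → ) Atom1 with Atom1 → * ) | ε.

Expr ::= ) | * * | Factor *; Factor ::= ) Factor1; Atom ::= Factor | ) Atom1; Factor1 ::= ) | Atom; Atom1 ::= * ) | ε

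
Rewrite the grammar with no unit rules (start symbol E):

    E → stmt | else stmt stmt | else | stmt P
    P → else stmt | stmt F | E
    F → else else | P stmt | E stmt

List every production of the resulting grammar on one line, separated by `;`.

E → stmt | else stmt stmt | else | stmt P; P → stmt | else stmt stmt | else | stmt P | else stmt | stmt F; F → else else | P stmt | E stmt

Unit pairs: P ⇒* {E}.
For each unit pair (A, B), copy every non-unit production of B to A, then drop all unit productions.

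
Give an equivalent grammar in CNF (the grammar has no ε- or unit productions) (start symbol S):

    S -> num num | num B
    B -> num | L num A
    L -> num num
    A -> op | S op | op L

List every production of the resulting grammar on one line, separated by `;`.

S -> X1 X1 | X1 B; B -> num | L Y1; L -> X1 X1; A -> op | S X2 | X2 L; X1 -> num; X2 -> op; Y1 -> X1 A

Introduce a nonterminal for each terminal appearing in a rule of length ≥ 2: X1 → num, X2 → op.
Binarize each right-hand side of length ≥ 3 by chaining fresh nonterminals (Y1, Y2, …): affected rules were B → L X1 A.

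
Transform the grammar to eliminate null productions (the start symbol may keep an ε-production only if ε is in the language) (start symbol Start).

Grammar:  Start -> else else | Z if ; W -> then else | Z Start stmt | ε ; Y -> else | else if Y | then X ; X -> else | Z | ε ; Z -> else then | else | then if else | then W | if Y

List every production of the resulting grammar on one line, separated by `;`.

The nullable symbols are {W, X}.
ε ∉ L(G), so no ε-production is kept.
Add the nullable-subset variants: Y → then X gives then X | then. Z → then W gives then W | then.

Start -> else else | Z if; W -> then else | Z Start stmt; Y -> else | else if Y | then X | then; X -> else | Z; Z -> else then | else | then if else | then W | then | if Y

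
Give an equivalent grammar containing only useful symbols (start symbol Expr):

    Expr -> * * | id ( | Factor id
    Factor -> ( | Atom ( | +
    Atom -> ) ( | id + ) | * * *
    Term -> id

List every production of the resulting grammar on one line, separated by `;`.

Expr -> * * | id ( | Factor id; Factor -> ( | Atom ( | +; Atom -> ) ( | id + ) | * * *

Generating nonterminals: {Atom, Expr, Factor, Term}.
Reachable from Expr after that: {Atom, Expr, Factor}.
Removed useless symbols: {Term} and every production mentioning them.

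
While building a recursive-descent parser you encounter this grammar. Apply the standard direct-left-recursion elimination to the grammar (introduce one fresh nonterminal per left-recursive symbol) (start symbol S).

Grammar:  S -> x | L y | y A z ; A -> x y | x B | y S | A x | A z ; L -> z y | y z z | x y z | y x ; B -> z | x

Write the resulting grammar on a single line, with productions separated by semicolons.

S -> x | L y | y A z; A -> x y A' | x B A' | y S A'; L -> z y | y z z | x y z | y x; B -> z | x; A' -> x A' | z A' | ε

Left recursion appears on A.
For A: α = {x, z}, β = {x y, x B, y S}. Rewrite as A → β A' and A' → α A' | ε.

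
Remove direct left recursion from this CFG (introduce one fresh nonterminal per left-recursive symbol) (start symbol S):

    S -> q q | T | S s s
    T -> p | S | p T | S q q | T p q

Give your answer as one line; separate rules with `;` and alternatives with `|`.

Left recursion appears on S, T.
For S: α = {s s}, β = {q q, T}. Rewrite as S → β S' and S' → α S' | ε.
For T: α = {p q}, β = {p, S, p T, S q q}. Rewrite as T → β T' and T' → α T' | ε.

S -> q q S' | T S'; T -> p T' | S T' | p T T' | S q q T'; S' -> s s S' | ε; T' -> p q T' | ε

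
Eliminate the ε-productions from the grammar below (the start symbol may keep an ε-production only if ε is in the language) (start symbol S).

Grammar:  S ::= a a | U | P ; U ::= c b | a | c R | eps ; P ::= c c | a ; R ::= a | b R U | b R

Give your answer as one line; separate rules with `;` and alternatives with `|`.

S ::= a a | U | P | eps; U ::= c b | a | c R; P ::= c c | a; R ::= a | b R U | b R

Nullable nonterminals: {S, U}.
ε ∈ L(G) since S is nullable, so keep S → ε.
Add the nullable-subset variants: R → b R U gives b R U | b R.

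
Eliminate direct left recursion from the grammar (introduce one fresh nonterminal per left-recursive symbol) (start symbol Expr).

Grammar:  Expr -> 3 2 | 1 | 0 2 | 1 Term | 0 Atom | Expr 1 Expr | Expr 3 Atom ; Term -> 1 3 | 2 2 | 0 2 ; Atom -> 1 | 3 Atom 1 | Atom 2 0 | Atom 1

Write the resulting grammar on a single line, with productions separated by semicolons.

Left recursion appears on Expr, Atom.
For Expr: α = {1 Expr, 3 Atom}, β = {3 2, 1, 0 2, 1 Term, 0 Atom}. Rewrite as Expr → β Expr1 and Expr1 → α Expr1 | ε.
For Atom: α = {2 0, 1}, β = {1, 3 Atom 1}. Rewrite as Atom → β Atom1 and Atom1 → α Atom1 | ε.

Expr -> 3 2 Expr1 | 1 Expr1 | 0 2 Expr1 | 1 Term Expr1 | 0 Atom Expr1; Term -> 1 3 | 2 2 | 0 2; Atom -> 1 Atom1 | 3 Atom 1 Atom1; Expr1 -> 1 Expr Expr1 | 3 Atom Expr1 | ε; Atom1 -> 2 0 Atom1 | 1 Atom1 | ε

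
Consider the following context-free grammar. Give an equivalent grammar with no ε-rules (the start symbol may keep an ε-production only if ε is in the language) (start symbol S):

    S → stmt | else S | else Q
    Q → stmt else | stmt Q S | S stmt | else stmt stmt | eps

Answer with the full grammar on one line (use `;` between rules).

S → stmt | else S | else Q | else; Q → stmt else | stmt Q S | stmt S | S stmt | else stmt stmt

The nullable symbols are {Q}.
ε ∉ L(G), so no ε-production is kept.
Expand every rule over subsets of its nullable positions: S → else Q gives else Q | else. Q → stmt Q S gives stmt Q S | stmt S.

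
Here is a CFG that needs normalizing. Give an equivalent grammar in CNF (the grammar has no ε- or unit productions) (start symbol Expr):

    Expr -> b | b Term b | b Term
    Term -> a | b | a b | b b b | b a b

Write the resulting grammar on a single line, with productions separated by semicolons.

Introduce a nonterminal for each terminal appearing in a rule of length ≥ 2: X1 → b, X2 → a.
Binarize each right-hand side of length ≥ 3 by chaining fresh nonterminals (Y1, Y2, …): affected rules were Expr → X1 Term X1; Term → X1 X1 X1; Term → X1 X2 X1.

Expr -> b | X1 Y1 | X1 Term; Term -> a | b | X2 X1 | X1 Y2 | X1 Y3; X1 -> b; X2 -> a; Y1 -> Term X1; Y2 -> X1 X1; Y3 -> X2 X1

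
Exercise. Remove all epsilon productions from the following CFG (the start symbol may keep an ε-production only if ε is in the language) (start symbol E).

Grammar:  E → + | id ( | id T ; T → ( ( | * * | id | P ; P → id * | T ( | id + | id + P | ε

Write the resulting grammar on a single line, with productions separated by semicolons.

E → + | id ( | id T | id; T → ( ( | * * | id | P; P → id * | T ( | ( | id + | id + P

Nullable nonterminals: {P, T}.
ε ∉ L(G), so no ε-production is kept.
Expand every rule over subsets of its nullable positions: E → id T gives id T | id. P → T ( gives T ( | (.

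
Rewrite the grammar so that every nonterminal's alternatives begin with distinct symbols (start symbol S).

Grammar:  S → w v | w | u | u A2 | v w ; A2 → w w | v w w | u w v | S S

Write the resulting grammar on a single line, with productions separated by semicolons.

S → v w | w S' | u S''; A2 → w w | v w w | u w v | S S; S' → v | ε; S'' → ε | A2

S has alternatives sharing prefix 'w': factor to S → w S' with S' → v | ε.
S has alternatives sharing prefix 'u': factor to S → u S'' with S'' → ε | A2.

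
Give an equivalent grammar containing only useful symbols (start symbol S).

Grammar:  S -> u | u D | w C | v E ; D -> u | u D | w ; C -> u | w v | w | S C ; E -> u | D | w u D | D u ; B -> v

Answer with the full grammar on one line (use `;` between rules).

Generating nonterminals: {B, C, D, E, S}.
Reachable from S after that: {C, D, E, S}.
Removed useless symbols: {B} and every production mentioning them.

S -> u | u D | w C | v E; D -> u | u D | w; C -> u | w v | w | S C; E -> u | D | w u D | D u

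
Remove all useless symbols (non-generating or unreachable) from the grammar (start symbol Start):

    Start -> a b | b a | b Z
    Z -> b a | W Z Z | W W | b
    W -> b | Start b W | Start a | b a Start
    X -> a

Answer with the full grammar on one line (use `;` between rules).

Start -> a b | b a | b Z; Z -> b a | W Z Z | W W | b; W -> b | Start b W | Start a | b a Start

Generating nonterminals: {Start, W, X, Z}.
Reachable from Start after that: {Start, W, Z}.
Removed useless symbols: {X} and every production mentioning them.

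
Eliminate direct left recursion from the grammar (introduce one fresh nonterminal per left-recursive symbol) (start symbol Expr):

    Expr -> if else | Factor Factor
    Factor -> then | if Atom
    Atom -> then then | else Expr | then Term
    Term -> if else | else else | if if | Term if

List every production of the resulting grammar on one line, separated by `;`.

Expr -> if else | Factor Factor; Factor -> then | if Atom; Atom -> then then | else Expr | then Term; Term -> if else Term1 | else else Term1 | if if Term1; Term1 -> if Term1 | ε

Directly left-recursive nonterminal: Term.
For Term: α = {if}, β = {if else, else else, if if}. Rewrite as Term → β Term1 and Term1 → α Term1 | ε.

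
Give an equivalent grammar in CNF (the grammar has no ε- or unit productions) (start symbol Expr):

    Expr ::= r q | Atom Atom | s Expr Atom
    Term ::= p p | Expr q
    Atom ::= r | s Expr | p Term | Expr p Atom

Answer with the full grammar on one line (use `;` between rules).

Expr ::= X1 X2 | Atom Atom | X3 Y1; Term ::= X4 X4 | Expr X2; Atom ::= r | X3 Expr | X4 Term | Expr Y2; X1 ::= r; X2 ::= q; X3 ::= s; X4 ::= p; Y1 ::= Expr Atom; Y2 ::= X4 Atom

Introduce a nonterminal for each terminal appearing in a rule of length ≥ 2: X1 → r, X2 → q, X3 → s, X4 → p.
Binarize each right-hand side of length ≥ 3 by chaining fresh nonterminals (Y1, Y2, …): affected rules were Expr → X3 Expr Atom; Atom → Expr X4 Atom.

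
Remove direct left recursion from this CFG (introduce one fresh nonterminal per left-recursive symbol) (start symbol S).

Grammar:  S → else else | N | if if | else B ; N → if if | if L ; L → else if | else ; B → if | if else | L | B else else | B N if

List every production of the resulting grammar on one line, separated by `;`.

Directly left-recursive nonterminal: B.
For B: α = {else else, N if}, β = {if, if else, L}. Rewrite as B → β B' and B' → α B' | ε.

S → else else | N | if if | else B; N → if if | if L; L → else if | else; B → if B' | if else B' | L B'; B' → else else B' | N if B' | ε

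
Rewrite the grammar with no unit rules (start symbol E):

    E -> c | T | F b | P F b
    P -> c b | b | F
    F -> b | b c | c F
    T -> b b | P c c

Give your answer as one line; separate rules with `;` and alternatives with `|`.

E -> c | F b | P F b | b b | P c c; P -> b | b c | c F | c b; F -> b | b c | c F; T -> b b | P c c

Unit pairs: E ⇒* {T}; P ⇒* {F}.
For each unit pair (A, B), copy every non-unit production of B to A, then drop all unit productions.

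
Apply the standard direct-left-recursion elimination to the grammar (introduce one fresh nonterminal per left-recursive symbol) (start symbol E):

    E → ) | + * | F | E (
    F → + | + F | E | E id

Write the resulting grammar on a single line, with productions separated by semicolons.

E → ) E' | + * E' | F E'; F → + | + F | E | E id; E' → ( E' | ε

E is directly left-recursive.
For E: α = {(}, β = {), + *, F}. Rewrite as E → β E' and E' → α E' | ε.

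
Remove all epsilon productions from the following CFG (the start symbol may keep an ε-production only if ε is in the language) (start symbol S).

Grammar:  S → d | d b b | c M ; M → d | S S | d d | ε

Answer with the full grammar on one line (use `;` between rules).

The nullable symbols are {M}.
ε ∉ L(G), so no ε-production is kept.
Add the nullable-subset variants: S → c M gives c M | c.

S → d | d b b | c M | c; M → d | S S | d d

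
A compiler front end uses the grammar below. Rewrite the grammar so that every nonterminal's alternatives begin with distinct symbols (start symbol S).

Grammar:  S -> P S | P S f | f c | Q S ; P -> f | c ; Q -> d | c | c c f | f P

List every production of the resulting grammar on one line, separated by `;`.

S has alternatives sharing prefix 'P S': factor to S → P S S' with S' → ε | f.
Q has alternatives sharing prefix 'c': factor to Q → c Q' with Q' → ε | c f.

S -> f c | Q S | P S S'; P -> f | c; Q -> d | f P | c Q'; S' -> ε | f; Q' -> ε | c f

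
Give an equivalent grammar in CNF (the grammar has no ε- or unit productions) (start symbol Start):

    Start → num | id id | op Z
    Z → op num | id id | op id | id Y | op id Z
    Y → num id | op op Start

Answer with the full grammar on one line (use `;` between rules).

Introduce a nonterminal for each terminal appearing in a rule of length ≥ 2: X1 → id, X2 → op, X3 → num.
Binarize each right-hand side of length ≥ 3 by chaining fresh nonterminals (Y1, Y2, …): affected rules were Z → X2 X1 Z; Y → X2 X2 Start.

Start → num | X1 X1 | X2 Z; Z → X2 X3 | X1 X1 | X2 X1 | X1 Y | X2 Y1; Y → X3 X1 | X2 Y2; X1 → id; X2 → op; X3 → num; Y1 → X1 Z; Y2 → X2 Start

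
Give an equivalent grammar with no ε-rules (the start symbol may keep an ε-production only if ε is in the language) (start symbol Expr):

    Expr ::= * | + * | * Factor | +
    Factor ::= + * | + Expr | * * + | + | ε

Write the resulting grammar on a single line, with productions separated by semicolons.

Expr ::= * | + * | * Factor | +; Factor ::= + * | + Expr | * * + | +

The nullable symbols are {Factor}.
ε ∉ L(G), so no ε-production is kept.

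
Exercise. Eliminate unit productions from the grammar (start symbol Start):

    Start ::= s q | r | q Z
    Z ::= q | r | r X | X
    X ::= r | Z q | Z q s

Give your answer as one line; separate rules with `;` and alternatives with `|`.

Start ::= s q | r | q Z; Z ::= q | r | r X | Z q | Z q s; X ::= r | Z q | Z q s

Unit pairs: Z ⇒* {X}.
For every A with A ⇒* B via unit rules, add B's non-unit alternatives to A; then delete every rule of the form X → Y.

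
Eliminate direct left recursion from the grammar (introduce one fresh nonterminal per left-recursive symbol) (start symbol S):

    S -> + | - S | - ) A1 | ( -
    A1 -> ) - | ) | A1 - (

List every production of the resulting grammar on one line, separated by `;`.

Left recursion appears on A1.
For A1: α = {- (}, β = {) -, )}. Rewrite as A1 → β A1' and A1' → α A1' | ε.

S -> + | - S | - ) A1 | ( -; A1 -> ) - A1' | ) A1'; A1' -> - ( A1' | ε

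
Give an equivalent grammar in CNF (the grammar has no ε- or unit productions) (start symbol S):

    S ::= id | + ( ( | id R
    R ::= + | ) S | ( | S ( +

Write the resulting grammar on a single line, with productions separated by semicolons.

Introduce a nonterminal for each terminal appearing in a rule of length ≥ 2: X1 → +, X2 → (, X3 → id, X4 → ).
Binarize each right-hand side of length ≥ 3 by chaining fresh nonterminals (Y1, Y2, …): affected rules were S → X1 X2 X2; R → S X2 X1.

S ::= id | X1 Y1 | X3 R; R ::= + | X4 S | ( | S Y2; X1 ::= +; X2 ::= (; X3 ::= id; X4 ::= ); Y1 ::= X2 X2; Y2 ::= X2 X1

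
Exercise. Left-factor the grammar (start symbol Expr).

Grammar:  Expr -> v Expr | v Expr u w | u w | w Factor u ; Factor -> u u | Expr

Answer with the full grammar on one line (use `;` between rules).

Expr -> u w | w Factor u | v Expr Expr1; Factor -> u u | Expr; Expr1 -> ε | u w

Expr has alternatives sharing prefix 'v Expr': factor to Expr → v Expr Expr1 with Expr1 → ε | u w.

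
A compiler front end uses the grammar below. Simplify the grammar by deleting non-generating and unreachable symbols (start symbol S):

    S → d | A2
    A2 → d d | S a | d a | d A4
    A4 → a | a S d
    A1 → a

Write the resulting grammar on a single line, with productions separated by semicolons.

S → d | A2; A2 → d d | S a | d a | d A4; A4 → a | a S d

Generating nonterminals: {A1, A2, A4, S}.
Reachable from S after that: {A2, A4, S}.
Removed useless symbols: {A1} and every production mentioning them.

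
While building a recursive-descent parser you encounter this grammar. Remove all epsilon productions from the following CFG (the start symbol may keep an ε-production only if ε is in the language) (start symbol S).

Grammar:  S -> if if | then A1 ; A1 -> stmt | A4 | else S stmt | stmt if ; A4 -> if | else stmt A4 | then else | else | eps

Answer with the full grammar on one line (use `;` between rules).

Nullable nonterminals: {A1, A4}.
ε ∉ L(G), so no ε-production is kept.
Add the nullable-subset variants: S → then A1 gives then A1 | then. A4 → else stmt A4 gives else stmt A4 | else stmt.

S -> if if | then A1 | then; A1 -> stmt | A4 | else S stmt | stmt if; A4 -> if | else stmt A4 | else stmt | then else | else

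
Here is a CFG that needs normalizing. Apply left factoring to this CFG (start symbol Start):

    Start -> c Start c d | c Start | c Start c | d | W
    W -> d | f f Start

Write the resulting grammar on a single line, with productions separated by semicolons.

Start -> d | W | c Start Start1; W -> d | f f Start; Start1 -> epsilon | c Start11; Start11 -> d | epsilon

Start has alternatives sharing prefix 'c Start': factor to Start → c Start Start1 with Start1 → c d | ε | c.
Start1 has alternatives sharing prefix 'c': factor to Start1 → c Start11 with Start11 → d | ε.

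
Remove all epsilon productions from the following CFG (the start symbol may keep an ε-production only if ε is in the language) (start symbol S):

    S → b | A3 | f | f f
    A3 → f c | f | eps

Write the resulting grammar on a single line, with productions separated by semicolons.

S → b | A3 | f | f f | eps; A3 → f c | f

Nullable nonterminals: {A3, S}.
ε ∈ L(G) since S is nullable, so keep S → ε.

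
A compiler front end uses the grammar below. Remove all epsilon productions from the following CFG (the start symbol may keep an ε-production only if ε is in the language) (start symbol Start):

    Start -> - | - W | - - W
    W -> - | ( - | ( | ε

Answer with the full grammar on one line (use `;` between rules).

Start -> - | - W | - - W | - -; W -> - | ( - | (

The nullable symbols are {W}.
ε ∉ L(G), so no ε-production is kept.
Add the nullable-subset variants: Start → - - W gives - - W | - -.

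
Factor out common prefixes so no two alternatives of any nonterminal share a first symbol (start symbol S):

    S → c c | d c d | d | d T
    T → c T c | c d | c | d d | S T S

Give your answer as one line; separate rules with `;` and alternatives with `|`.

S → c c | d S'; T → d d | S T S | c T'; S' → c d | ε | T; T' → T c | d | ε

S has alternatives sharing prefix 'd': factor to S → d S' with S' → c d | ε | T.
T has alternatives sharing prefix 'c': factor to T → c T' with T' → T c | d | ε.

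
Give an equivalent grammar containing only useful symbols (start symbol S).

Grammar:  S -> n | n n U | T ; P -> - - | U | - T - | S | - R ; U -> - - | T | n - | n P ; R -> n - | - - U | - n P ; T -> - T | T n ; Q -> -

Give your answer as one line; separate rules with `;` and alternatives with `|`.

S -> n | n n U; P -> - - | U | S | - R; U -> - - | n - | n P; R -> n - | - - U | - n P

Generating nonterminals: {P, Q, R, S, U}.
Reachable from S after that: {P, R, S, U}.
Removed useless symbols: {Q, T} and every production mentioning them.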